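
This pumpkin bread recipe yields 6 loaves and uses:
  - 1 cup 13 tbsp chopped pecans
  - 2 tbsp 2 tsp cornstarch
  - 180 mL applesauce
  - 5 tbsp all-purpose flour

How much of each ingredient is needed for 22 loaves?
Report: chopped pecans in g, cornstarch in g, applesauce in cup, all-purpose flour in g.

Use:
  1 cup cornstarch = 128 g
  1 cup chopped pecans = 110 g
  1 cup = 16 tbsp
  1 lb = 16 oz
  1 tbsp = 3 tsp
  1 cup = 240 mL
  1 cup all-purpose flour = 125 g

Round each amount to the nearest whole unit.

chopped pecans: 731 g; cornstarch: 78 g; applesauce: 3 cup; all-purpose flour: 143 g

Scaling factor: 22/6 = 11/3.
chopped pecans: (1 cup + 13 tbsp = 1.8125 cup) × 11/3 × 110 g/cup ≈ 731 g
cornstarch: (2 tbsp + 2 tsp = 8/3 tbsp) × 11/3 ÷ 16 tbsp/cup × 128 g/cup ≈ 78 g
applesauce: 180 mL × 11/3 ÷ 240 mL/cup ≈ 3 cup
all-purpose flour: 5 tbsp × 11/3 ÷ 16 tbsp/cup × 125 g/cup ≈ 143 g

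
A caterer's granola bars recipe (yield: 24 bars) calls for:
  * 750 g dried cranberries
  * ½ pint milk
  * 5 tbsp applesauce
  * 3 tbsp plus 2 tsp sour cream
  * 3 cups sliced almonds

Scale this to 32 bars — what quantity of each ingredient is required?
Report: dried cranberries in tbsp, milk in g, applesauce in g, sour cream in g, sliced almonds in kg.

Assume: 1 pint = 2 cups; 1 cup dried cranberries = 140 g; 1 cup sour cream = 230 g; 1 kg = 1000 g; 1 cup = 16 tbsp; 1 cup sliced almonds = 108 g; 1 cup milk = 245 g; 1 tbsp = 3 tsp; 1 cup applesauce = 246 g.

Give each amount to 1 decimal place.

Scaling factor: 32/24 = 4/3.
dried cranberries: 750 g × 4/3 ÷ 140 g/cup × 16 tbsp/cup ≈ 114.3 tbsp
milk: 0.5 pint × 4/3 × 2 cup/pint × 245 g/cup ≈ 326.7 g
applesauce: 5 tbsp × 4/3 ÷ 16 tbsp/cup × 246 g/cup = 102.5 g
sour cream: (3 tbsp + 2 tsp = 11/3 tbsp) × 4/3 ÷ 16 tbsp/cup × 230 g/cup ≈ 70.3 g
sliced almonds: 3 cup × 4/3 × 108 g/cup ÷ 1000 g/kg ≈ 0.4 kg

dried cranberries: 114.3 tbsp; milk: 326.7 g; applesauce: 102.5 g; sour cream: 70.3 g; sliced almonds: 0.4 kg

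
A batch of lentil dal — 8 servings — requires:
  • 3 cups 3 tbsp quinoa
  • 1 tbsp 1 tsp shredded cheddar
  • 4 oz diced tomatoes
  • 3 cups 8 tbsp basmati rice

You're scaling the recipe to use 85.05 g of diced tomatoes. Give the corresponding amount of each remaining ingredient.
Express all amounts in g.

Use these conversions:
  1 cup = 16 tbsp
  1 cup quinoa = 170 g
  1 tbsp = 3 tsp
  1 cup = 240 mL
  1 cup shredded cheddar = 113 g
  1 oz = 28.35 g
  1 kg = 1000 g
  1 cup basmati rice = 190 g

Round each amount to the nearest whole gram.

quinoa: 406 g; shredded cheddar: 7 g; basmati rice: 499 g

The original recipe has 113.4 g of diced tomatoes, so the scaling factor is 85.05 ÷ 113.4 = 3/4 = 0.75.
quinoa: (3 cup + 3 tbsp = 3.1875 cup) × 3/4 × 170 g/cup ≈ 406 g
shredded cheddar: (1 tbsp + 1 tsp = 4/3 tbsp) × 3/4 ÷ 16 tbsp/cup × 113 g/cup ≈ 7 g
basmati rice: (3 cup + 8 tbsp = 3.5 cup) × 3/4 × 190 g/cup ≈ 499 g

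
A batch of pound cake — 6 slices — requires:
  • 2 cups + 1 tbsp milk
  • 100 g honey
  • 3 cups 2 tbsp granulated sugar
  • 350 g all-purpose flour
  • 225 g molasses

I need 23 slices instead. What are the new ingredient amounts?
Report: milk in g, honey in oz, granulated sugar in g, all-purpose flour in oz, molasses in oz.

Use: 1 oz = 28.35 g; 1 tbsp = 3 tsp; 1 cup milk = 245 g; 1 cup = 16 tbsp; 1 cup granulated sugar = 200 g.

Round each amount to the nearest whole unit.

milk: 1937 g; honey: 14 oz; granulated sugar: 2396 g; all-purpose flour: 47 oz; molasses: 30 oz

Scaling factor: 23/6.
milk: (2 cup + 1 tbsp = 2.0625 cup) × 23/6 × 245 g/cup ≈ 1937 g
honey: 100 g × 23/6 ÷ 28.35 g/oz ≈ 14 oz
granulated sugar: (3 cup + 2 tbsp = 3.125 cup) × 23/6 × 200 g/cup ≈ 2396 g
all-purpose flour: 350 g × 23/6 ÷ 28.35 g/oz ≈ 47 oz
molasses: 225 g × 23/6 ÷ 28.35 g/oz ≈ 30 oz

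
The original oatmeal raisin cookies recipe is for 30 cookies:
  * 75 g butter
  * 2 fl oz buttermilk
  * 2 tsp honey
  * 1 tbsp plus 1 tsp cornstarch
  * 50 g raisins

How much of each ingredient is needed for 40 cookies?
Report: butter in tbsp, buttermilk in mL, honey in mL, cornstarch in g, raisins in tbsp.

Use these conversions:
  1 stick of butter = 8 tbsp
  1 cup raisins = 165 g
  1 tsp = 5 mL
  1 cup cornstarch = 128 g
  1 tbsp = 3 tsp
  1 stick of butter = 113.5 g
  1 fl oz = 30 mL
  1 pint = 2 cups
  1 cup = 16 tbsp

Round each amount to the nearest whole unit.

butter: 7 tbsp; buttermilk: 80 mL; honey: 13 mL; cornstarch: 14 g; raisins: 6 tbsp

Scaling factor: 40/30 = 4/3.
butter: 75 g × 4/3 ÷ 113.5 g/stick × 8 tbsp/stick ≈ 7 tbsp
buttermilk: 2 fl oz × 4/3 × 30 mL/fl oz = 80 mL
honey: 2 tsp × 4/3 × 5 mL/tsp ≈ 13 mL
cornstarch: (1 tbsp + 1 tsp = 4/3 tbsp) × 4/3 ÷ 16 tbsp/cup × 128 g/cup ≈ 14 g
raisins: 50 g × 4/3 ÷ 165 g/cup × 16 tbsp/cup ≈ 6 tbsp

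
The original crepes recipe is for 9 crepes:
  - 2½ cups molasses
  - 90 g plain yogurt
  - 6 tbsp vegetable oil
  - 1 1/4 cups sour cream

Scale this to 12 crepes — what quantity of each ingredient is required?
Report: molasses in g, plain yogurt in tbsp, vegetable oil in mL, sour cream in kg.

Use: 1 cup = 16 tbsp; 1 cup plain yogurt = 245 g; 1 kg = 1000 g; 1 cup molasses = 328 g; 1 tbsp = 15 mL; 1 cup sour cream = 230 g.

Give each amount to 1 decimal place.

Scaling factor: 12/9 = 4/3.
molasses: 2.5 cup × 4/3 × 328 g/cup ≈ 1093.3 g
plain yogurt: 90 g × 4/3 ÷ 245 g/cup × 16 tbsp/cup ≈ 7.8 tbsp
vegetable oil: 6 tbsp × 4/3 × 15 mL/tbsp = 120.0 mL
sour cream: 1.25 cup × 4/3 × 230 g/cup ÷ 1000 g/kg ≈ 0.4 kg

molasses: 1093.3 g; plain yogurt: 7.8 tbsp; vegetable oil: 120.0 mL; sour cream: 0.4 kg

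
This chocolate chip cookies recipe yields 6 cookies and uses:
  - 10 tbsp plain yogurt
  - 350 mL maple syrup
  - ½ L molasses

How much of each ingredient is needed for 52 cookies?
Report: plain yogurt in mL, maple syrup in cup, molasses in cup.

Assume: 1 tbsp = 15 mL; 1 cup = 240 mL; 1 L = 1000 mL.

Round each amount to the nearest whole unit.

Scaling factor: 52/6 = 26/3.
plain yogurt: 10 tbsp × 26/3 × 15 mL/tbsp = 1300 mL
maple syrup: 350 mL × 26/3 ÷ 240 mL/cup ≈ 13 cup
molasses: 0.5 L × 26/3 × 1000 mL/L ÷ 240 mL/cup ≈ 18 cup

plain yogurt: 1300 mL; maple syrup: 13 cup; molasses: 18 cup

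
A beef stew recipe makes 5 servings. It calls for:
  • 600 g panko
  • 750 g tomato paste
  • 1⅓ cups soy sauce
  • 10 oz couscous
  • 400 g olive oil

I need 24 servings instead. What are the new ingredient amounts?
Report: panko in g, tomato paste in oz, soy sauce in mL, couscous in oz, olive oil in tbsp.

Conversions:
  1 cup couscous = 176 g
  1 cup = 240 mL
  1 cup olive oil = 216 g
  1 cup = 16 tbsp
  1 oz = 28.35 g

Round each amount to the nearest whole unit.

Scaling factor: 24/5 = 4.8.
panko: 600 g × 24/5 = 2880 g
tomato paste: 750 g × 24/5 ÷ 28.35 g/oz ≈ 127 oz
soy sauce: 4/3 cup × 24/5 × 240 mL/cup = 1536 mL
couscous: 10 oz × 24/5 = 48 oz
olive oil: 400 g × 24/5 ÷ 216 g/cup × 16 tbsp/cup ≈ 142 tbsp

panko: 2880 g; tomato paste: 127 oz; soy sauce: 1536 mL; couscous: 48 oz; olive oil: 142 tbsp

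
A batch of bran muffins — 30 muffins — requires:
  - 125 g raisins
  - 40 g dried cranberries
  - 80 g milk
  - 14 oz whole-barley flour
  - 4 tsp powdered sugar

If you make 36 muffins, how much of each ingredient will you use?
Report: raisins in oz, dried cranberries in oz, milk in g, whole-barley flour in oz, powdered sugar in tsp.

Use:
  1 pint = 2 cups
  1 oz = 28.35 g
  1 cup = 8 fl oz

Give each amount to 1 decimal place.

Scaling factor: 36/30 = 6/5 = 1.2.
raisins: 125 g × 6/5 ÷ 28.35 g/oz ≈ 5.3 oz
dried cranberries: 40 g × 6/5 ÷ 28.35 g/oz ≈ 1.7 oz
milk: 80 g × 6/5 = 96.0 g
whole-barley flour: 14 oz × 6/5 = 16.8 oz
powdered sugar: 4 tsp × 6/5 = 4.8 tsp

raisins: 5.3 oz; dried cranberries: 1.7 oz; milk: 96.0 g; whole-barley flour: 16.8 oz; powdered sugar: 4.8 tsp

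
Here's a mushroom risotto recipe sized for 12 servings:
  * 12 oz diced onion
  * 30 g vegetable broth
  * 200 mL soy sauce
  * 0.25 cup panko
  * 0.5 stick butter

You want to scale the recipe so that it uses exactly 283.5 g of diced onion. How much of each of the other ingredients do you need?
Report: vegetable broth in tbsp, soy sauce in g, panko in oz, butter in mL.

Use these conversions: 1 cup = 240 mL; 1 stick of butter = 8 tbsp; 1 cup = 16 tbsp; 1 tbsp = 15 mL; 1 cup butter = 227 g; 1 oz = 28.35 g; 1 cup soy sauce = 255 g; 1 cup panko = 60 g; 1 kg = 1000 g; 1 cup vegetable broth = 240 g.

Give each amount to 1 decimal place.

The original recipe has 340.2 g of diced onion, so the scaling factor is 283.5 ÷ 340.2 = 5/6.
vegetable broth: 30 g × 5/6 ÷ 240 g/cup × 16 tbsp/cup ≈ 1.7 tbsp
soy sauce: 200 mL × 5/6 ÷ 240 mL/cup × 255 g/cup ≈ 177.1 g
panko: 0.25 cup × 5/6 × 60 g/cup ÷ 28.35 g/oz ≈ 0.4 oz
butter: 0.5 stick × 5/6 × 8 tbsp/stick × 15 mL/tbsp = 50.0 mL

vegetable broth: 1.7 tbsp; soy sauce: 177.1 g; panko: 0.4 oz; butter: 50.0 mL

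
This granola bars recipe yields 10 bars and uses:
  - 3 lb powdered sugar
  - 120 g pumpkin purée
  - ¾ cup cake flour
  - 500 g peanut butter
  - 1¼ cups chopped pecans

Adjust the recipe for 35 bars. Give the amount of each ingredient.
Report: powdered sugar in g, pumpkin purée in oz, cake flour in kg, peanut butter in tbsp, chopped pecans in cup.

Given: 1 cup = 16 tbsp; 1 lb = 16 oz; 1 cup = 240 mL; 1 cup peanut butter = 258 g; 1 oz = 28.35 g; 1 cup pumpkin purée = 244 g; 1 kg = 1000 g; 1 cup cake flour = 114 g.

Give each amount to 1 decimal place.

Scaling factor: 35/10 = 7/2 = 3.5.
powdered sugar: 3 lb × 7/2 × 16 oz/lb × 28.35 g/oz = 4762.8 g
pumpkin purée: 120 g × 7/2 ÷ 28.35 g/oz ≈ 14.8 oz
cake flour: 0.75 cup × 7/2 × 114 g/cup ÷ 1000 g/kg ≈ 0.3 kg
peanut butter: 500 g × 7/2 ÷ 258 g/cup × 16 tbsp/cup ≈ 108.5 tbsp
chopped pecans: 1.25 cup × 7/2 ≈ 4.4 cup

powdered sugar: 4762.8 g; pumpkin purée: 14.8 oz; cake flour: 0.3 kg; peanut butter: 108.5 tbsp; chopped pecans: 4.4 cup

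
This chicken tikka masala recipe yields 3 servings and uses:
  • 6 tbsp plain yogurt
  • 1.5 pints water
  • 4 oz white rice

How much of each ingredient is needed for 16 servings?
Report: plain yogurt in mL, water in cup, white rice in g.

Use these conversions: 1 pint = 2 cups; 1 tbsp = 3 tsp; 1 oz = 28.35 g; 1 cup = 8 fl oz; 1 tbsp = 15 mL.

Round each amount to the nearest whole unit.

plain yogurt: 480 mL; water: 16 cup; white rice: 605 g

Scaling factor: 16/3.
plain yogurt: 6 tbsp × 16/3 × 15 mL/tbsp = 480 mL
water: 1.5 pint × 16/3 × 2 cup/pint = 16 cup
white rice: 4 oz × 16/3 × 28.35 g/oz ≈ 605 g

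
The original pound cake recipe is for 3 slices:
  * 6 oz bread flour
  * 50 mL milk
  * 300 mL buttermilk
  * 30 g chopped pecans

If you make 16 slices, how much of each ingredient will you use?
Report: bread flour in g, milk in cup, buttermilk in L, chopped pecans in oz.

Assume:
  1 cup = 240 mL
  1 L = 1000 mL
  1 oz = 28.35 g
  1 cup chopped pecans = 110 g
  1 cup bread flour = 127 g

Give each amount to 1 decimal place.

bread flour: 907.2 g; milk: 1.1 cup; buttermilk: 1.6 L; chopped pecans: 5.6 oz

Scaling factor: 16/3.
bread flour: 6 oz × 16/3 × 28.35 g/oz = 907.2 g
milk: 50 mL × 16/3 ÷ 240 mL/cup ≈ 1.1 cup
buttermilk: 300 mL × 16/3 ÷ 1000 mL/L = 1.6 L
chopped pecans: 30 g × 16/3 ÷ 28.35 g/oz ≈ 5.6 oz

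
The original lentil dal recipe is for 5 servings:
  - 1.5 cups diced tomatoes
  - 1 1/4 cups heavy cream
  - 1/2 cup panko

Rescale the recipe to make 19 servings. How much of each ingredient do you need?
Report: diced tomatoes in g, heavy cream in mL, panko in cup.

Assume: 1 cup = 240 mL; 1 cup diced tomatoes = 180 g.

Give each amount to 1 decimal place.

diced tomatoes: 1026.0 g; heavy cream: 1140.0 mL; panko: 1.9 cup

Scaling factor: 19/5 = 3.8.
diced tomatoes: 1.5 cup × 19/5 × 180 g/cup = 1026.0 g
heavy cream: 1.25 cup × 19/5 × 240 mL/cup = 1140.0 mL
panko: 0.5 cup × 19/5 = 1.9 cup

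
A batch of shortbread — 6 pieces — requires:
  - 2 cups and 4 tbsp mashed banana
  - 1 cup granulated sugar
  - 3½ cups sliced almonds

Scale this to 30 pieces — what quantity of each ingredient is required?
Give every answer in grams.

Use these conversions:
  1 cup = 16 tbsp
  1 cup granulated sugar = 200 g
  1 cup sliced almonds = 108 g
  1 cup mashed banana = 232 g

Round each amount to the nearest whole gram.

mashed banana: 2610 g; granulated sugar: 1000 g; sliced almonds: 1890 g

Scaling factor: 30/6 = 5.
mashed banana: (2 cup + 4 tbsp = 2.25 cup) × 5 × 232 g/cup = 2610 g
granulated sugar: 1 cup × 5 × 200 g/cup = 1000 g
sliced almonds: 3.5 cup × 5 × 108 g/cup = 1890 g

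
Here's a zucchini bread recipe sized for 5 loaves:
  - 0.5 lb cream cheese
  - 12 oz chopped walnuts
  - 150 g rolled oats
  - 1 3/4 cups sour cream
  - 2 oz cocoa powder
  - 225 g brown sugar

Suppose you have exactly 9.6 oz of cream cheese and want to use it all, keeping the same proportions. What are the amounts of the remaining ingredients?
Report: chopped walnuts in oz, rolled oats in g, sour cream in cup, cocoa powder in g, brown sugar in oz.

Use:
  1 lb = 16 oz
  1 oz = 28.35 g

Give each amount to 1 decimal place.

The original recipe has 8 oz of cream cheese, so the scaling factor is 9.6 ÷ 8 = 6/5 = 1.2.
chopped walnuts: 12 oz × 6/5 = 14.4 oz
rolled oats: 150 g × 6/5 = 180.0 g
sour cream: 1.75 cup × 6/5 = 2.1 cup
cocoa powder: 2 oz × 6/5 × 28.35 g/oz ≈ 68.0 g
brown sugar: 225 g × 6/5 ÷ 28.35 g/oz ≈ 9.5 oz

chopped walnuts: 14.4 oz; rolled oats: 180.0 g; sour cream: 2.1 cup; cocoa powder: 68.0 g; brown sugar: 9.5 oz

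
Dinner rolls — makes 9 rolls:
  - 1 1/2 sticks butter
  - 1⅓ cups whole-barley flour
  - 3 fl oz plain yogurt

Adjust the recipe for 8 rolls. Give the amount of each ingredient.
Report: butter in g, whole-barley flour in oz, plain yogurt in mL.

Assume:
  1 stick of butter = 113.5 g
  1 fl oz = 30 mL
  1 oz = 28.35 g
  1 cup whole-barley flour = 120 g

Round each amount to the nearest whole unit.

butter: 151 g; whole-barley flour: 5 oz; plain yogurt: 80 mL

Scaling factor: 8/9.
butter: 1.5 stick × 8/9 × 113.5 g/stick ≈ 151 g
whole-barley flour: 4/3 cup × 8/9 × 120 g/cup ÷ 28.35 g/oz ≈ 5 oz
plain yogurt: 3 fl oz × 8/9 × 30 mL/fl oz = 80 mL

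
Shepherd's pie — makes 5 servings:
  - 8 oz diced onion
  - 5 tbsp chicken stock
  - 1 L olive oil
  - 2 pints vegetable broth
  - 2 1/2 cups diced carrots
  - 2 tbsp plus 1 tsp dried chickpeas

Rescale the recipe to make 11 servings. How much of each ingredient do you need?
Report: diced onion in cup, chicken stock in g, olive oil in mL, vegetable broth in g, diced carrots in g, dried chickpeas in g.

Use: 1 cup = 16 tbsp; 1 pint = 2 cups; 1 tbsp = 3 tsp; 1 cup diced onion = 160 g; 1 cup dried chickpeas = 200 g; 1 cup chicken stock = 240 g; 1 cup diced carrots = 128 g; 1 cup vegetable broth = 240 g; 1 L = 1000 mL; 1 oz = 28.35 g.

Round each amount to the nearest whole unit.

diced onion: 3 cup; chicken stock: 165 g; olive oil: 2200 mL; vegetable broth: 2112 g; diced carrots: 704 g; dried chickpeas: 64 g

Scaling factor: 11/5 = 2.2.
diced onion: 8 oz × 11/5 × 28.35 g/oz ÷ 160 g/cup ≈ 3 cup
chicken stock: 5 tbsp × 11/5 ÷ 16 tbsp/cup × 240 g/cup = 165 g
olive oil: 1 L × 11/5 × 1000 mL/L = 2200 mL
vegetable broth: 2 pint × 11/5 × 2 cup/pint × 240 g/cup = 2112 g
diced carrots: 2.5 cup × 11/5 × 128 g/cup = 704 g
dried chickpeas: (2 tbsp + 1 tsp = 7/3 tbsp) × 11/5 ÷ 16 tbsp/cup × 200 g/cup ≈ 64 g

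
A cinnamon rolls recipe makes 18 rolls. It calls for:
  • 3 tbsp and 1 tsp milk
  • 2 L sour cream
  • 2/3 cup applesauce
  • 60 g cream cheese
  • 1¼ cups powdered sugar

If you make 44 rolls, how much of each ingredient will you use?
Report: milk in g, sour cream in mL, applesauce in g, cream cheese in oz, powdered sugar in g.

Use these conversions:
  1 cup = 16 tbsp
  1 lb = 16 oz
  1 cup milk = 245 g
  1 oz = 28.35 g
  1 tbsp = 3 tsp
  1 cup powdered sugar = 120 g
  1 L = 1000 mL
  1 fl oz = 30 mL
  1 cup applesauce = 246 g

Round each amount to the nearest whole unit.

milk: 125 g; sour cream: 4889 mL; applesauce: 401 g; cream cheese: 5 oz; powdered sugar: 367 g

Scaling factor: 44/18 = 22/9.
milk: (3 tbsp + 1 tsp = 10/3 tbsp) × 22/9 ÷ 16 tbsp/cup × 245 g/cup ≈ 125 g
sour cream: 2 L × 22/9 × 1000 mL/L ≈ 4889 mL
applesauce: 2/3 cup × 22/9 × 246 g/cup ≈ 401 g
cream cheese: 60 g × 22/9 ÷ 28.35 g/oz ≈ 5 oz
powdered sugar: 1.25 cup × 22/9 × 120 g/cup ≈ 367 g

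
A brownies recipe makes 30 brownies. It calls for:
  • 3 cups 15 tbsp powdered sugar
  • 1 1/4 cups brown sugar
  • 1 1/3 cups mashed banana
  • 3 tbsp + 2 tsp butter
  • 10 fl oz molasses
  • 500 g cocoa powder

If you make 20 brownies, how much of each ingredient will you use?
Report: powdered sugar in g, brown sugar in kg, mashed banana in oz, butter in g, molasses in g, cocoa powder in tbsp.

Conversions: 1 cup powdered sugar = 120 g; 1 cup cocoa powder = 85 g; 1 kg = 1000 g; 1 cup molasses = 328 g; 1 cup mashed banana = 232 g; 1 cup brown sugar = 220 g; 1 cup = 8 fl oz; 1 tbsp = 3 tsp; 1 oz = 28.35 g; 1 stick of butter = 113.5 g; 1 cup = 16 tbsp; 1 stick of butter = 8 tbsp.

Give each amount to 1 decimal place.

powdered sugar: 315.0 g; brown sugar: 0.2 kg; mashed banana: 7.3 oz; butter: 34.7 g; molasses: 273.3 g; cocoa powder: 62.7 tbsp

Scaling factor: 20/30 = 2/3.
powdered sugar: (3 cup + 15 tbsp = 3.9375 cup) × 2/3 × 120 g/cup = 315.0 g
brown sugar: 1.25 cup × 2/3 × 220 g/cup ÷ 1000 g/kg ≈ 0.2 kg
mashed banana: 4/3 cup × 2/3 × 232 g/cup ÷ 28.35 g/oz ≈ 7.3 oz
butter: (3 tbsp + 2 tsp = 11/3 tbsp) × 2/3 ÷ 8 tbsp/stick × 113.5 g/stick ≈ 34.7 g
molasses: 10 fl oz × 2/3 ÷ 8 fl oz/cup × 328 g/cup ≈ 273.3 g
cocoa powder: 500 g × 2/3 ÷ 85 g/cup × 16 tbsp/cup ≈ 62.7 tbsp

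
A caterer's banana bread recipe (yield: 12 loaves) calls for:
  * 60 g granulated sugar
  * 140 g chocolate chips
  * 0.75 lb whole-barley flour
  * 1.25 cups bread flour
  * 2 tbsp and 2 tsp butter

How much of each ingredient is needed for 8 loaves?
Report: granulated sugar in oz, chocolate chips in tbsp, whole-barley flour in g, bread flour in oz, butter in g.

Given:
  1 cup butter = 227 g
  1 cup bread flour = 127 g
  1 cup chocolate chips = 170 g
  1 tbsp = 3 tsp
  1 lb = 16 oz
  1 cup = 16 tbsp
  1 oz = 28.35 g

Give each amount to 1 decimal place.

granulated sugar: 1.4 oz; chocolate chips: 8.8 tbsp; whole-barley flour: 226.8 g; bread flour: 3.7 oz; butter: 25.2 g

Scaling factor: 8/12 = 2/3.
granulated sugar: 60 g × 2/3 ÷ 28.35 g/oz ≈ 1.4 oz
chocolate chips: 140 g × 2/3 ÷ 170 g/cup × 16 tbsp/cup ≈ 8.8 tbsp
whole-barley flour: 0.75 lb × 2/3 × 16 oz/lb × 28.35 g/oz = 226.8 g
bread flour: 1.25 cup × 2/3 × 127 g/cup ÷ 28.35 g/oz ≈ 3.7 oz
butter: (2 tbsp + 2 tsp = 8/3 tbsp) × 2/3 ÷ 16 tbsp/cup × 227 g/cup ≈ 25.2 g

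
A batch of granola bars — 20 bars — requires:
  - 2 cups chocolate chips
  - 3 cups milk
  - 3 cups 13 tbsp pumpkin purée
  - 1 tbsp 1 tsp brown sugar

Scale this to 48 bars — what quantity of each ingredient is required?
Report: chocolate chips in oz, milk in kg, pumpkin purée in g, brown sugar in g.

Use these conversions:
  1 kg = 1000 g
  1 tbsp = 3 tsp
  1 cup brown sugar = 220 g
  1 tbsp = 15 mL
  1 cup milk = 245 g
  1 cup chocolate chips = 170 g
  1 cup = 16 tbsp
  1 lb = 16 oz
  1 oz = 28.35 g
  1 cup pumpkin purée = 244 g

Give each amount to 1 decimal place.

chocolate chips: 28.8 oz; milk: 1.8 kg; pumpkin purée: 2232.6 g; brown sugar: 44.0 g

Scaling factor: 48/20 = 12/5 = 2.4.
chocolate chips: 2 cup × 12/5 × 170 g/cup ÷ 28.35 g/oz ≈ 28.8 oz
milk: 3 cup × 12/5 × 245 g/cup ÷ 1000 g/kg ≈ 1.8 kg
pumpkin purée: (3 cup + 13 tbsp = 3.8125 cup) × 12/5 × 244 g/cup = 2232.6 g
brown sugar: (1 tbsp + 1 tsp = 4/3 tbsp) × 12/5 ÷ 16 tbsp/cup × 220 g/cup = 44.0 g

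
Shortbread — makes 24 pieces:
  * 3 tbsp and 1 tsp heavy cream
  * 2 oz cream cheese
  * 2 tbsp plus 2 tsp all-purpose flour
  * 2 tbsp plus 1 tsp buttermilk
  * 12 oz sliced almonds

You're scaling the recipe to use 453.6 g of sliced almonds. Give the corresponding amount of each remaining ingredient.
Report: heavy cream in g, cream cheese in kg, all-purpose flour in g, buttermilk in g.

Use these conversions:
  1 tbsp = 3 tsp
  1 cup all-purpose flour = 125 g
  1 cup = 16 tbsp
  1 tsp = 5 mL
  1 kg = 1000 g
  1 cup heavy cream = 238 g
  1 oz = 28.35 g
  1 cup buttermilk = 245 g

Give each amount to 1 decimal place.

The original recipe has 340.2 g of sliced almonds, so the scaling factor is 453.6 ÷ 340.2 = 4/3.
heavy cream: (3 tbsp + 1 tsp = 10/3 tbsp) × 4/3 ÷ 16 tbsp/cup × 238 g/cup ≈ 66.1 g
cream cheese: 2 oz × 4/3 × 28.35 g/oz ÷ 1000 g/kg ≈ 0.1 kg
all-purpose flour: (2 tbsp + 2 tsp = 8/3 tbsp) × 4/3 ÷ 16 tbsp/cup × 125 g/cup ≈ 27.8 g
buttermilk: (2 tbsp + 1 tsp = 7/3 tbsp) × 4/3 ÷ 16 tbsp/cup × 245 g/cup ≈ 47.6 g

heavy cream: 66.1 g; cream cheese: 0.1 kg; all-purpose flour: 27.8 g; buttermilk: 47.6 g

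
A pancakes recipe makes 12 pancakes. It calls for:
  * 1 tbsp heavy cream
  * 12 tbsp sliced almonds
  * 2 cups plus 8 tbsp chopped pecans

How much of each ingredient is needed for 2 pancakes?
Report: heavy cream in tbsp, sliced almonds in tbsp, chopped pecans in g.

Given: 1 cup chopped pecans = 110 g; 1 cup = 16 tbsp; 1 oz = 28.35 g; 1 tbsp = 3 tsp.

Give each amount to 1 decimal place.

heavy cream: 0.2 tbsp; sliced almonds: 2.0 tbsp; chopped pecans: 45.8 g

Scaling factor: 2/12 = 1/6.
heavy cream: 1 tbsp × 1/6 ≈ 0.2 tbsp
sliced almonds: 12 tbsp × 1/6 = 2.0 tbsp
chopped pecans: (2 cup + 8 tbsp = 2.5 cup) × 1/6 × 110 g/cup ≈ 45.8 g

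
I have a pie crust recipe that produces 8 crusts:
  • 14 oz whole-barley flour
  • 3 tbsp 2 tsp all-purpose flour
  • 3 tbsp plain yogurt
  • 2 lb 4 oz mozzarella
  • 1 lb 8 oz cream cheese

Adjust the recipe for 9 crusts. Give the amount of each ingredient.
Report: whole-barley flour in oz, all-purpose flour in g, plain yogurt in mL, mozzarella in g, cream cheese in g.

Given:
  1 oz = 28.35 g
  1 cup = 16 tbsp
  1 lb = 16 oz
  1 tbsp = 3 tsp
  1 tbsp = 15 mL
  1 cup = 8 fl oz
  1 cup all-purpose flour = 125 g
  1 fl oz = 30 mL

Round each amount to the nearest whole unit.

whole-barley flour: 16 oz; all-purpose flour: 32 g; plain yogurt: 51 mL; mozzarella: 1148 g; cream cheese: 765 g

Scaling factor: 9/8 = 1.125.
whole-barley flour: 14 oz × 9/8 ≈ 16 oz
all-purpose flour: (3 tbsp + 2 tsp = 11/3 tbsp) × 9/8 ÷ 16 tbsp/cup × 125 g/cup ≈ 32 g
plain yogurt: 3 tbsp × 9/8 × 15 mL/tbsp ≈ 51 mL
mozzarella: (2 lb + 4 oz = 2.25 lb) × 9/8 × 16 oz/lb × 28.35 g/oz ≈ 1148 g
cream cheese: (1 lb + 8 oz = 1.5 lb) × 9/8 × 16 oz/lb × 28.35 g/oz ≈ 765 g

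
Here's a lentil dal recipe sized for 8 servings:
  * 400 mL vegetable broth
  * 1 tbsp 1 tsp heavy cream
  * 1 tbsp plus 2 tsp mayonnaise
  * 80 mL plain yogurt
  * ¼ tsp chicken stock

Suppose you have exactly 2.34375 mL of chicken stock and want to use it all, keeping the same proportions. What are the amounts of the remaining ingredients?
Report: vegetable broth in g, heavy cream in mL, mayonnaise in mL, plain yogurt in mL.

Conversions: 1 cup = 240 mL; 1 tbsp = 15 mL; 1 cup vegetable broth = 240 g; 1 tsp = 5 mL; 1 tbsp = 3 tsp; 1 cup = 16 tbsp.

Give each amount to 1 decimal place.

vegetable broth: 750.0 g; heavy cream: 37.5 mL; mayonnaise: 46.9 mL; plain yogurt: 150.0 mL

The original recipe has 1.25 mL of chicken stock, so the scaling factor is 2.34375 ÷ 1.25 = 15/8 = 1.875.
vegetable broth: 400 mL × 15/8 ÷ 240 mL/cup × 240 g/cup = 750.0 g
heavy cream: (1 tbsp + 1 tsp = 4/3 tbsp) × 15/8 × 15 mL/tbsp = 37.5 mL
mayonnaise: (1 tbsp + 2 tsp = 5/3 tbsp) × 15/8 × 15 mL/tbsp ≈ 46.9 mL
plain yogurt: 80 mL × 15/8 = 150.0 mL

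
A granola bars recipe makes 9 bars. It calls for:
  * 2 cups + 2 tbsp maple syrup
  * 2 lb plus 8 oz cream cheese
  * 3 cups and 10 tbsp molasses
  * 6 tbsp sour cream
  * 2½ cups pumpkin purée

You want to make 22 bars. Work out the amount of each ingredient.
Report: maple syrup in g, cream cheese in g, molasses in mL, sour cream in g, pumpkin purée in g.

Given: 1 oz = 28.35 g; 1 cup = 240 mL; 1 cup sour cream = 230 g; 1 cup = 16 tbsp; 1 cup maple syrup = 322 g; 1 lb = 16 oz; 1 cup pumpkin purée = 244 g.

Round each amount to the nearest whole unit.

maple syrup: 1673 g; cream cheese: 2772 g; molasses: 2127 mL; sour cream: 211 g; pumpkin purée: 1491 g

Scaling factor: 22/9.
maple syrup: (2 cup + 2 tbsp = 2.125 cup) × 22/9 × 322 g/cup ≈ 1673 g
cream cheese: (2 lb + 8 oz = 2.5 lb) × 22/9 × 16 oz/lb × 28.35 g/oz = 2772 g
molasses: (3 cup + 10 tbsp = 3.625 cup) × 22/9 × 240 mL/cup ≈ 2127 mL
sour cream: 6 tbsp × 22/9 ÷ 16 tbsp/cup × 230 g/cup ≈ 211 g
pumpkin purée: 2.5 cup × 22/9 × 244 g/cup ≈ 1491 g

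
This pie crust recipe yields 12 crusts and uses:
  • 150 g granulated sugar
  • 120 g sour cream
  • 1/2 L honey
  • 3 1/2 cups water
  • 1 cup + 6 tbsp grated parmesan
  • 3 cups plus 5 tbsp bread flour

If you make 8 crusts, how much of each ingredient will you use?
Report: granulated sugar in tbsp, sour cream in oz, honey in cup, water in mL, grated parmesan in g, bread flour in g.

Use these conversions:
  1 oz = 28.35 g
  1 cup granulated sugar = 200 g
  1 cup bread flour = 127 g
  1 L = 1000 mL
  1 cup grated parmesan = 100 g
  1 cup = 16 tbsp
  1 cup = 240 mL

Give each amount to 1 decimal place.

granulated sugar: 8.0 tbsp; sour cream: 2.8 oz; honey: 1.4 cup; water: 560.0 mL; grated parmesan: 91.7 g; bread flour: 280.5 g

Scaling factor: 8/12 = 2/3.
granulated sugar: 150 g × 2/3 ÷ 200 g/cup × 16 tbsp/cup = 8.0 tbsp
sour cream: 120 g × 2/3 ÷ 28.35 g/oz ≈ 2.8 oz
honey: 0.5 L × 2/3 × 1000 mL/L ÷ 240 mL/cup ≈ 1.4 cup
water: 3.5 cup × 2/3 × 240 mL/cup = 560.0 mL
grated parmesan: (1 cup + 6 tbsp = 1.375 cup) × 2/3 × 100 g/cup ≈ 91.7 g
bread flour: (3 cup + 5 tbsp = 3.3125 cup) × 2/3 × 127 g/cup ≈ 280.5 g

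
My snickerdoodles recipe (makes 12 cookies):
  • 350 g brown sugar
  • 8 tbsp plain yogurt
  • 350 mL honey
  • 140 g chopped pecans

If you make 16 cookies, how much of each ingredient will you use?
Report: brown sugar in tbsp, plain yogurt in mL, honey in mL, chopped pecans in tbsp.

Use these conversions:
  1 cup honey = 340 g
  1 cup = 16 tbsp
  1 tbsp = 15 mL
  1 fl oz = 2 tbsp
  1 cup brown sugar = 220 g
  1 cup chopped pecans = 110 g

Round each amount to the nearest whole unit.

brown sugar: 34 tbsp; plain yogurt: 160 mL; honey: 467 mL; chopped pecans: 27 tbsp

Scaling factor: 16/12 = 4/3.
brown sugar: 350 g × 4/3 ÷ 220 g/cup × 16 tbsp/cup ≈ 34 tbsp
plain yogurt: 8 tbsp × 4/3 × 15 mL/tbsp = 160 mL
honey: 350 mL × 4/3 ≈ 467 mL
chopped pecans: 140 g × 4/3 ÷ 110 g/cup × 16 tbsp/cup ≈ 27 tbsp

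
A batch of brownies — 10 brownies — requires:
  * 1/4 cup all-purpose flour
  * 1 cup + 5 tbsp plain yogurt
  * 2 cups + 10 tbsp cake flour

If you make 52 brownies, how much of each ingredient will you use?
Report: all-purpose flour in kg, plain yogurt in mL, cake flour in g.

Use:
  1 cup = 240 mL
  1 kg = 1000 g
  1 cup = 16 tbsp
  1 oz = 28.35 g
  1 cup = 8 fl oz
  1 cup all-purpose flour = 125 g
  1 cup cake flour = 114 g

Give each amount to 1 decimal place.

Scaling factor: 52/10 = 26/5 = 5.2.
all-purpose flour: 0.25 cup × 26/5 × 125 g/cup ÷ 1000 g/kg ≈ 0.2 kg
plain yogurt: (1 cup + 5 tbsp = 1.3125 cup) × 26/5 × 240 mL/cup = 1638.0 mL
cake flour: (2 cup + 10 tbsp = 2.625 cup) × 26/5 × 114 g/cup = 1556.1 g

all-purpose flour: 0.2 kg; plain yogurt: 1638.0 mL; cake flour: 1556.1 g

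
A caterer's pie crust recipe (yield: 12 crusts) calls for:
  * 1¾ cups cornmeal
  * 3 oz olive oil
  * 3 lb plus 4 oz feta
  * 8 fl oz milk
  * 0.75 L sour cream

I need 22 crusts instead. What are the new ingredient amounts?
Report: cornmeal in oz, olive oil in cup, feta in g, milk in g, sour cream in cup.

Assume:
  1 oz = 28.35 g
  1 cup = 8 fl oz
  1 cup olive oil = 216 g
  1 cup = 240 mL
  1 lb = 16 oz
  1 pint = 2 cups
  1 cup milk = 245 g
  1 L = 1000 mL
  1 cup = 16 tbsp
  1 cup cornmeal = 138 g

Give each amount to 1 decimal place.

Scaling factor: 22/12 = 11/6.
cornmeal: 1.75 cup × 11/6 × 138 g/cup ÷ 28.35 g/oz ≈ 15.6 oz
olive oil: 3 oz × 11/6 × 28.35 g/oz ÷ 216 g/cup ≈ 0.7 cup
feta: (3 lb + 4 oz = 3.25 lb) × 11/6 × 16 oz/lb × 28.35 g/oz = 2702.7 g
milk: 8 fl oz × 11/6 ÷ 8 fl oz/cup × 245 g/cup ≈ 449.2 g
sour cream: 0.75 L × 11/6 × 1000 mL/L ÷ 240 mL/cup ≈ 5.7 cup

cornmeal: 15.6 oz; olive oil: 0.7 cup; feta: 2702.7 g; milk: 449.2 g; sour cream: 5.7 cup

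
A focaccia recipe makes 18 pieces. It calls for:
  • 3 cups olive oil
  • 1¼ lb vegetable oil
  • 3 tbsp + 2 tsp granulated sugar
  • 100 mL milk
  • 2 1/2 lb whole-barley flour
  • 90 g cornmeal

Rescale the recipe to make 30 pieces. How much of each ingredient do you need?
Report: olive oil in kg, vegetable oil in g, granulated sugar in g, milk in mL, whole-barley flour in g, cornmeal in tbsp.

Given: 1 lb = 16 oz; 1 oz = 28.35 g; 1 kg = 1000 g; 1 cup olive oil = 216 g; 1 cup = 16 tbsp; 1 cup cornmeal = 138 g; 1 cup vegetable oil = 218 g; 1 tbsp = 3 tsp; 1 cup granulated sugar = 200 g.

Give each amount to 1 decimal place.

Scaling factor: 30/18 = 5/3.
olive oil: 3 cup × 5/3 × 216 g/cup ÷ 1000 g/kg ≈ 1.1 kg
vegetable oil: 1.25 lb × 5/3 × 16 oz/lb × 28.35 g/oz = 945.0 g
granulated sugar: (3 tbsp + 2 tsp = 11/3 tbsp) × 5/3 ÷ 16 tbsp/cup × 200 g/cup ≈ 76.4 g
milk: 100 mL × 5/3 ≈ 166.7 mL
whole-barley flour: 2.5 lb × 5/3 × 16 oz/lb × 28.35 g/oz = 1890.0 g
cornmeal: 90 g × 5/3 ÷ 138 g/cup × 16 tbsp/cup ≈ 17.4 tbsp

olive oil: 1.1 kg; vegetable oil: 945.0 g; granulated sugar: 76.4 g; milk: 166.7 mL; whole-barley flour: 1890.0 g; cornmeal: 17.4 tbsp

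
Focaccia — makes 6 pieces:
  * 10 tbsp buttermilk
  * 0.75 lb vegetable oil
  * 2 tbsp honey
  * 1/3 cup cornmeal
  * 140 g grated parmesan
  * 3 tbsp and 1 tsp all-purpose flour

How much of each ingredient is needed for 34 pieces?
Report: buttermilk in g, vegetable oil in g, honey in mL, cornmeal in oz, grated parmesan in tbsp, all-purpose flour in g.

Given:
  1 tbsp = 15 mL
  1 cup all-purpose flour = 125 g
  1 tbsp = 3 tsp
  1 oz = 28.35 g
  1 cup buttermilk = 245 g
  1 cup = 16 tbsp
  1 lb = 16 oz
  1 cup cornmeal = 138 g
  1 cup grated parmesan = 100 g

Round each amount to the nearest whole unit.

buttermilk: 868 g; vegetable oil: 1928 g; honey: 170 mL; cornmeal: 9 oz; grated parmesan: 127 tbsp; all-purpose flour: 148 g

Scaling factor: 34/6 = 17/3.
buttermilk: 10 tbsp × 17/3 ÷ 16 tbsp/cup × 245 g/cup ≈ 868 g
vegetable oil: 0.75 lb × 17/3 × 16 oz/lb × 28.35 g/oz ≈ 1928 g
honey: 2 tbsp × 17/3 × 15 mL/tbsp = 170 mL
cornmeal: 1/3 cup × 17/3 × 138 g/cup ÷ 28.35 g/oz ≈ 9 oz
grated parmesan: 140 g × 17/3 ÷ 100 g/cup × 16 tbsp/cup ≈ 127 tbsp
all-purpose flour: (3 tbsp + 1 tsp = 10/3 tbsp) × 17/3 ÷ 16 tbsp/cup × 125 g/cup ≈ 148 g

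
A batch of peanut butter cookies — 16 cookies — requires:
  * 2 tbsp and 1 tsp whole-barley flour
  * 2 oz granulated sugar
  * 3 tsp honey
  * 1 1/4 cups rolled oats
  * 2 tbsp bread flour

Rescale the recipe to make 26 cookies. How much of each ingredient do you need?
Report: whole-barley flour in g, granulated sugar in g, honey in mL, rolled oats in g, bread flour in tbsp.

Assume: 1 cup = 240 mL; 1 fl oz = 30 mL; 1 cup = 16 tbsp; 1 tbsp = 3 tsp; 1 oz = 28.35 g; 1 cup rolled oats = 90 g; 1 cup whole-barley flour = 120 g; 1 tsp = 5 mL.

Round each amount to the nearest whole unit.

Scaling factor: 26/16 = 13/8 = 1.625.
whole-barley flour: (2 tbsp + 1 tsp = 7/3 tbsp) × 13/8 ÷ 16 tbsp/cup × 120 g/cup ≈ 28 g
granulated sugar: 2 oz × 13/8 × 28.35 g/oz ≈ 92 g
honey: 3 tsp × 13/8 × 5 mL/tsp ≈ 24 mL
rolled oats: 1.25 cup × 13/8 × 90 g/cup ≈ 183 g
bread flour: 2 tbsp × 13/8 ≈ 3 tbsp

whole-barley flour: 28 g; granulated sugar: 92 g; honey: 24 mL; rolled oats: 183 g; bread flour: 3 tbsp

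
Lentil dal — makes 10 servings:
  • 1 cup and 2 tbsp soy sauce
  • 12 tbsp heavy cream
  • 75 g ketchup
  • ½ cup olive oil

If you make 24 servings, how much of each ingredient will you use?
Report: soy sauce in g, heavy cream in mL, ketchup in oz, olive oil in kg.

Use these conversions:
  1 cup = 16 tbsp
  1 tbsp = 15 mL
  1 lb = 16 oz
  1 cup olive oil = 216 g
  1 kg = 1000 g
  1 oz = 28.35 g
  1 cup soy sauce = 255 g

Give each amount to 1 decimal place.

soy sauce: 688.5 g; heavy cream: 432.0 mL; ketchup: 6.3 oz; olive oil: 0.3 kg

Scaling factor: 24/10 = 12/5 = 2.4.
soy sauce: (1 cup + 2 tbsp = 1.125 cup) × 12/5 × 255 g/cup = 688.5 g
heavy cream: 12 tbsp × 12/5 × 15 mL/tbsp = 432.0 mL
ketchup: 75 g × 12/5 ÷ 28.35 g/oz ≈ 6.3 oz
olive oil: 0.5 cup × 12/5 × 216 g/cup ÷ 1000 g/kg ≈ 0.3 kg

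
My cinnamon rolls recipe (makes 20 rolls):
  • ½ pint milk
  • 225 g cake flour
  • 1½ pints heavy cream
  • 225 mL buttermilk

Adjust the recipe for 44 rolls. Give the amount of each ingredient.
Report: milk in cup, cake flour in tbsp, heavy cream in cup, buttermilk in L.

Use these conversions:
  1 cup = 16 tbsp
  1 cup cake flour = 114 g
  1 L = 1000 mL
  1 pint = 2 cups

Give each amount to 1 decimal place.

Scaling factor: 44/20 = 11/5 = 2.2.
milk: 0.5 pint × 11/5 × 2 cup/pint = 2.2 cup
cake flour: 225 g × 11/5 ÷ 114 g/cup × 16 tbsp/cup ≈ 69.5 tbsp
heavy cream: 1.5 pint × 11/5 × 2 cup/pint = 6.6 cup
buttermilk: 225 mL × 11/5 ÷ 1000 mL/L ≈ 0.5 L

milk: 2.2 cup; cake flour: 69.5 tbsp; heavy cream: 6.6 cup; buttermilk: 0.5 L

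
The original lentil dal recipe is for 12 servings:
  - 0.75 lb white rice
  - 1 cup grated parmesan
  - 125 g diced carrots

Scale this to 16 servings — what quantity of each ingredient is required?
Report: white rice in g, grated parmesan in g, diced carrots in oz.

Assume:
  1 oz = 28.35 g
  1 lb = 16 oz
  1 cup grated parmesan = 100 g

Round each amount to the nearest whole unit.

Scaling factor: 16/12 = 4/3.
white rice: 0.75 lb × 4/3 × 16 oz/lb × 28.35 g/oz ≈ 454 g
grated parmesan: 1 cup × 4/3 × 100 g/cup ≈ 133 g
diced carrots: 125 g × 4/3 ÷ 28.35 g/oz ≈ 6 oz

white rice: 454 g; grated parmesan: 133 g; diced carrots: 6 oz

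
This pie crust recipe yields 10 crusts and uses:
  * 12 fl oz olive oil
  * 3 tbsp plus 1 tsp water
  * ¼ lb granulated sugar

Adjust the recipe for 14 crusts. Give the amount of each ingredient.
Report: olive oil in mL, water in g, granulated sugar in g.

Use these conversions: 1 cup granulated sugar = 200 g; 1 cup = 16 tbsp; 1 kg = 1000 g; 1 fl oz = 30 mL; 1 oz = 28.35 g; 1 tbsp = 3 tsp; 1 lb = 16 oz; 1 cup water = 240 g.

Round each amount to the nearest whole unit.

Scaling factor: 14/10 = 7/5 = 1.4.
olive oil: 12 fl oz × 7/5 × 30 mL/fl oz = 504 mL
water: (3 tbsp + 1 tsp = 10/3 tbsp) × 7/5 ÷ 16 tbsp/cup × 240 g/cup = 70 g
granulated sugar: 0.25 lb × 7/5 × 16 oz/lb × 28.35 g/oz ≈ 159 g

olive oil: 504 mL; water: 70 g; granulated sugar: 159 g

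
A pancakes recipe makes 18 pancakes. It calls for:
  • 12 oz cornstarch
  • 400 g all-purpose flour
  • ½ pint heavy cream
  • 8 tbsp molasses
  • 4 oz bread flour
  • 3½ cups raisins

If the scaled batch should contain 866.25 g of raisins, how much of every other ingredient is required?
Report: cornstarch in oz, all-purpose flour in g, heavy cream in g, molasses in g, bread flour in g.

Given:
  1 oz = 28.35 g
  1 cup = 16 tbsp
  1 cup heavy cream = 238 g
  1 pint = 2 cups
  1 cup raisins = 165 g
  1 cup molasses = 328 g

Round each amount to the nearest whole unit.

cornstarch: 18 oz; all-purpose flour: 600 g; heavy cream: 357 g; molasses: 246 g; bread flour: 170 g

The original recipe has 577.5 g of raisins, so the scaling factor is 866.25 ÷ 577.5 = 3/2 = 1.5.
cornstarch: 12 oz × 3/2 = 18 oz
all-purpose flour: 400 g × 3/2 = 600 g
heavy cream: 0.5 pint × 3/2 × 2 cup/pint × 238 g/cup = 357 g
molasses: 8 tbsp × 3/2 ÷ 16 tbsp/cup × 328 g/cup = 246 g
bread flour: 4 oz × 3/2 × 28.35 g/oz ≈ 170 g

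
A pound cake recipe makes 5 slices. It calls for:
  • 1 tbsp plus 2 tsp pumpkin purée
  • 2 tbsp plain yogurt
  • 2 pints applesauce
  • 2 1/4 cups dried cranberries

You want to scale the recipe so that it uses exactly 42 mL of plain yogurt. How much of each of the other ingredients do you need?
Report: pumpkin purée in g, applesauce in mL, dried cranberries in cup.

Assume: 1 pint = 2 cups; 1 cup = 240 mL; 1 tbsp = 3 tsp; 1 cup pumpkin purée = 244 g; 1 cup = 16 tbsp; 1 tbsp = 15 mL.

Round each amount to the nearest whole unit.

The original recipe has 30 mL of plain yogurt, so the scaling factor is 42 ÷ 30 = 7/5 = 1.4.
pumpkin purée: (1 tbsp + 2 tsp = 5/3 tbsp) × 7/5 ÷ 16 tbsp/cup × 244 g/cup ≈ 36 g
applesauce: 2 pint × 7/5 × 2 cup/pint × 240 mL/cup = 1344 mL
dried cranberries: 2.25 cup × 7/5 ≈ 3 cup

pumpkin purée: 36 g; applesauce: 1344 mL; dried cranberries: 3 cup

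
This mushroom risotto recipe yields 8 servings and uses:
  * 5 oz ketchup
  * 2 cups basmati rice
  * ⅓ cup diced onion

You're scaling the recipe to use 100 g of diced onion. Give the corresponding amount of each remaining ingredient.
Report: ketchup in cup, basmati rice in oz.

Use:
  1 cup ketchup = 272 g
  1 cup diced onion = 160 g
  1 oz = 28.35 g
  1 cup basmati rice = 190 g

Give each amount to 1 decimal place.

ketchup: 1.0 cup; basmati rice: 25.1 oz

The original recipe has 160/3 g of diced onion, so the scaling factor is 100 ÷ 160/3 = 15/8 = 1.875.
ketchup: 5 oz × 15/8 × 28.35 g/oz ÷ 272 g/cup ≈ 1.0 cup
basmati rice: 2 cup × 15/8 × 190 g/cup ÷ 28.35 g/oz ≈ 25.1 oz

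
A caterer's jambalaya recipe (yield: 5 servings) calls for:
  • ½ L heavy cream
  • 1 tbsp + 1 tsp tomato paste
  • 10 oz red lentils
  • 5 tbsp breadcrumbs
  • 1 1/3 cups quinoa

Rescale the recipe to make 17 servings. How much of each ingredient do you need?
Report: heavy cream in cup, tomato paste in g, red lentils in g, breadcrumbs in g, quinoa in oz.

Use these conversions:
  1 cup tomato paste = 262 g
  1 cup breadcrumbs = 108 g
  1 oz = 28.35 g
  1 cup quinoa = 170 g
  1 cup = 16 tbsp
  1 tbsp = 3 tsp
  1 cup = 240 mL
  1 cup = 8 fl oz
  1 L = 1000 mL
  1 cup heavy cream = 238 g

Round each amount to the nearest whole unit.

heavy cream: 7 cup; tomato paste: 74 g; red lentils: 964 g; breadcrumbs: 115 g; quinoa: 27 oz

Scaling factor: 17/5 = 3.4.
heavy cream: 0.5 L × 17/5 × 1000 mL/L ÷ 240 mL/cup ≈ 7 cup
tomato paste: (1 tbsp + 1 tsp = 4/3 tbsp) × 17/5 ÷ 16 tbsp/cup × 262 g/cup ≈ 74 g
red lentils: 10 oz × 17/5 × 28.35 g/oz ≈ 964 g
breadcrumbs: 5 tbsp × 17/5 ÷ 16 tbsp/cup × 108 g/cup ≈ 115 g
quinoa: 4/3 cup × 17/5 × 170 g/cup ÷ 28.35 g/oz ≈ 27 oz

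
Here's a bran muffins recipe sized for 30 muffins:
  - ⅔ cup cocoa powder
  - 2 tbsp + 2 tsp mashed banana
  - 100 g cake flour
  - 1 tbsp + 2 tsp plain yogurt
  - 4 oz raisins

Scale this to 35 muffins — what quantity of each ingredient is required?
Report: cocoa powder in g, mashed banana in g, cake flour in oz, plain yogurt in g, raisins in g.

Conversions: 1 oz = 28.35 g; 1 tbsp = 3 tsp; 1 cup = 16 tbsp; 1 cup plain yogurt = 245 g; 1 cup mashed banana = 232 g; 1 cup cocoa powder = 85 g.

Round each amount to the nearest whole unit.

cocoa powder: 66 g; mashed banana: 45 g; cake flour: 4 oz; plain yogurt: 30 g; raisins: 132 g

Scaling factor: 35/30 = 7/6.
cocoa powder: 2/3 cup × 7/6 × 85 g/cup ≈ 66 g
mashed banana: (2 tbsp + 2 tsp = 8/3 tbsp) × 7/6 ÷ 16 tbsp/cup × 232 g/cup ≈ 45 g
cake flour: 100 g × 7/6 ÷ 28.35 g/oz ≈ 4 oz
plain yogurt: (1 tbsp + 2 tsp = 5/3 tbsp) × 7/6 ÷ 16 tbsp/cup × 245 g/cup ≈ 30 g
raisins: 4 oz × 7/6 × 28.35 g/oz ≈ 132 g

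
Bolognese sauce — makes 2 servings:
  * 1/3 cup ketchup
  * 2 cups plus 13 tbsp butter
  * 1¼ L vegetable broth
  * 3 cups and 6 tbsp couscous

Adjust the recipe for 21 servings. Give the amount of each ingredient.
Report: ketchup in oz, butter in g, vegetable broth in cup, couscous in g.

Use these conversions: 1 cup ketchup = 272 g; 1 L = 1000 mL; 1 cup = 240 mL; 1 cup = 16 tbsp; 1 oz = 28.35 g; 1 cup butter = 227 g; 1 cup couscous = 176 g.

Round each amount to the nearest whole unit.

Scaling factor: 21/2 = 10.5.
ketchup: 1/3 cup × 21/2 × 272 g/cup ÷ 28.35 g/oz ≈ 34 oz
butter: (2 cup + 13 tbsp = 2.8125 cup) × 21/2 × 227 g/cup ≈ 6704 g
vegetable broth: 1.25 L × 21/2 × 1000 mL/L ÷ 240 mL/cup ≈ 55 cup
couscous: (3 cup + 6 tbsp = 3.375 cup) × 21/2 × 176 g/cup = 6237 g

ketchup: 34 oz; butter: 6704 g; vegetable broth: 55 cup; couscous: 6237 g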